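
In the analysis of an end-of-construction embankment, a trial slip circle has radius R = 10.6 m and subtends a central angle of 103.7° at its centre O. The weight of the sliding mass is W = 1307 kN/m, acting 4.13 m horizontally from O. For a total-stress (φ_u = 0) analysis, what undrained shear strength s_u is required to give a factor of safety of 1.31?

FS = s_u·L_a·R / (W·d), so s_u = FS·W·d / (L_a·R).
Arc length L_a = R·θ = 10.6·(103.7°·π/180) = 10.6·1.8099 = 19.19 m
s_u = 1.31·1307·4.13 / (19.19·10.6) = 7071.3 / 203.36 = 34.77 kPa

s_u = 34.8 kPa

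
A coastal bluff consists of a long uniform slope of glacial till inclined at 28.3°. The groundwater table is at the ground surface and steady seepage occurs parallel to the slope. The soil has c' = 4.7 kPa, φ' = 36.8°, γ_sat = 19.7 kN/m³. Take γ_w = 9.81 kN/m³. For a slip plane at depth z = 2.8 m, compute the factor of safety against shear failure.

FS = 0.90

With seepage parallel to the slope and the water table at the surface, the effective normal stress on the slip plane uses the buoyant unit weight γ' = γ_sat − γ_w while the driving shear stress uses γ_sat:
FS = [c' + γ' z cos²β tanφ'] / [γ_sat z sinβ cosβ]
γ' = 19.7 − 9.81 = 9.89 kN/m³
Numerator = 4.7 + 9.89·2.8·cos²28.3°·tan36.8° = 4.7 + 9.89·2.8·0.7752·0.7481 = 20.760 kPa
Denominator = 19.7·2.8·sin28.3°·cos28.3° = 19.7·2.8·0.4741·0.8805 = 23.025 kPa
FS = 20.760 / 23.025 = 0.902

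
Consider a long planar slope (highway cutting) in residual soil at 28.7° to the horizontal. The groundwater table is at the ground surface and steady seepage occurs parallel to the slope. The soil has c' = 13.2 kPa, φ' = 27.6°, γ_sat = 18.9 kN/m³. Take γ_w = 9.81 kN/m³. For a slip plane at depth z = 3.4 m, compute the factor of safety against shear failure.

FS = 0.95

With seepage parallel to the slope and the water table at the surface, the effective normal stress on the slip plane uses the buoyant unit weight γ' = γ_sat − γ_w while the driving shear stress uses γ_sat:
FS = [c' + γ' z cos²β tanφ'] / [γ_sat z sinβ cosβ]
γ' = 18.9 − 9.81 = 9.09 kN/m³
Numerator = 13.2 + 9.09·3.4·cos²28.7°·tan27.6° = 13.2 + 9.09·3.4·0.7694·0.5228 = 25.631 kPa
Denominator = 18.9·3.4·sin28.7°·cos28.7° = 18.9·3.4·0.4802·0.8771 = 27.068 kPa
FS = 25.631 / 27.068 = 0.947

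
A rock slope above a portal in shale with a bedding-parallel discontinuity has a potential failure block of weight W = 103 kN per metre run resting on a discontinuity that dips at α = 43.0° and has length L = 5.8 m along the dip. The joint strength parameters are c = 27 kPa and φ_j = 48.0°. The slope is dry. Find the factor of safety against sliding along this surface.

FS = 3.42

Resolving the block weight along and normal to the plane and applying the Mohr–Coulomb strength on the joint:
N' = W cosα = 103·cos43.0° = 75.3 kN/m
Driving force T = W sinα = 103·sin43.0° = 70.2 kN/m
Resisting force R = c·L + N'·tanφ_j = 27·5.8 + 75.3·tan48.0° = 156.6 + 83.7 = 240.3 kN/m
FS = R / T = 240.3 / 70.2 = 3.420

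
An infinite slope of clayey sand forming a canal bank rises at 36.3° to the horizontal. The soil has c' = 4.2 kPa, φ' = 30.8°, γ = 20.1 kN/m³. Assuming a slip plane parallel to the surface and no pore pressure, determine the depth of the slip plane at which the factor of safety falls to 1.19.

z = 1.16 m

Setting FS = 1.19 in FS = [c' + γz cos²β tanφ'] / [γz sinβ cosβ] and solving for z:
z = c' / [γ cosβ (FS·sinβ − cosβ·tanφ')]
  = 4.2 / [20.1·cos36.3°·(1.19·sin36.3° − cos36.3°·tan30.8°)]
  = 4.2 / [20.1·0.8059·(1.19·0.5920 − 0.8059·0.5961)]
  = 4.2 / 3.6297 = 1.157 m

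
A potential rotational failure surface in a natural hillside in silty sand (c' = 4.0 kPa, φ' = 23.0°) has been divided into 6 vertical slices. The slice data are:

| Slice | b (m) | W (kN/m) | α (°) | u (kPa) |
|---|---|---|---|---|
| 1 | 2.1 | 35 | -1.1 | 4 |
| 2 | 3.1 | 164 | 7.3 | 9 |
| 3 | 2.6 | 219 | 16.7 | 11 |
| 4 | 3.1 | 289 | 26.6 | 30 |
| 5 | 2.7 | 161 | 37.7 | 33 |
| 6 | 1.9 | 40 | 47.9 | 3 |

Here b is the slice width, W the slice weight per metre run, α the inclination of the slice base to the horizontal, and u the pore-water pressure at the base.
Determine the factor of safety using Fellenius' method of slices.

FS = 0.87

Ordinary method of slices: FS = Σ[c'·Δl_i + (W_i cosα_i − u_i·Δl_i)·tanφ'] / Σ W_i sinα_i, with Δl_i = b_i / cosα_i.
Slice 1: Δl = 2.1/cos(-1.1°) = 2.100 m; N'_1 = 35·cos(-1.1°) − 4·2.100 = 26.6; c'Δl = 8.40; W sinα = -0.7
Slice 2: Δl = 3.1/cos7.3° = 3.125 m; N'_2 = 164·cos7.3° − 9·3.125 = 134.5; c'Δl = 12.50; W sinα = 20.8
Slice 3: Δl = 2.6/cos16.7° = 2.714 m; N'_3 = 219·cos16.7° − 11·2.714 = 179.9; c'Δl = 10.86; W sinα = 62.9
Slice 4: Δl = 3.1/cos26.6° = 3.467 m; N'_4 = 289·cos26.6° − 30·3.467 = 154.4; c'Δl = 13.87; W sinα = 129.4
Slice 5: Δl = 2.7/cos37.7° = 3.412 m; N'_5 = 161·cos37.7° − 33·3.412 = 14.8; c'Δl = 13.65; W sinα = 98.5
Slice 6: Δl = 1.9/cos47.9° = 2.834 m; N'_6 = 40·cos47.9° − 3·2.834 = 18.3; c'Δl = 11.34; W sinα = 29.7
Σc'Δl = 70.6 kN/m; ΣN' = 528.5 kN/m; ΣW sinα = 340.6 kN/m
Resisting = 70.6 + 528.5·tan23.0° = 70.6 + 224.3 = 295.0 kN/m
FS = 295.0 / 340.6 = 0.866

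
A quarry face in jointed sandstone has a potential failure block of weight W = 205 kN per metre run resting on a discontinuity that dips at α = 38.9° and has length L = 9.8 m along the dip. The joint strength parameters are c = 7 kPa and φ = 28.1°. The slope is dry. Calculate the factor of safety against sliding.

Resolving the block weight along and normal to the plane and applying the Mohr–Coulomb strength on the joint:
N' = W cosα = 205·cos38.9° = 159.5 kN/m
Driving force T = W sinα = 205·sin38.9° = 128.7 kN/m
Resisting force R = c·L + N'·tanφ = 7·9.8 + 159.5·tan28.1° = 68.6 + 85.2 = 153.8 kN/m
FS = R / T = 153.8 / 128.7 = 1.195

FS = 1.19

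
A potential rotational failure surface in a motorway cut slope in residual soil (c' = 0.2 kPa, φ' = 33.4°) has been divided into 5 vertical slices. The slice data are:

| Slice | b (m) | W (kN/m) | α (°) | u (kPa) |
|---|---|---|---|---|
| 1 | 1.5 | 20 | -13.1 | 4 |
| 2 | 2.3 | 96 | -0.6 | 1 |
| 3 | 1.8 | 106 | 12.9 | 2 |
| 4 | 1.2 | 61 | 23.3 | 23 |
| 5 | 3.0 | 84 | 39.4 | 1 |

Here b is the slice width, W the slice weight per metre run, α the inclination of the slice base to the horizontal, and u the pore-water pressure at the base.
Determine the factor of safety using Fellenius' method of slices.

Ordinary method of slices: FS = Σ[c'·Δl_i + (W_i cosα_i − u_i·Δl_i)·tanφ'] / Σ W_i sinα_i, with Δl_i = b_i / cosα_i.
Slice 1: Δl = 1.5/cos(-13.1°) = 1.540 m; N'_1 = 20·cos(-13.1°) − 4·1.540 = 13.3; c'Δl = 0.31; W sinα = -4.5
Slice 2: Δl = 2.3/cos(-0.6°) = 2.300 m; N'_2 = 96·cos(-0.6°) − 1·2.300 = 93.7; c'Δl = 0.46; W sinα = -1.0
Slice 3: Δl = 1.8/cos12.9° = 1.847 m; N'_3 = 106·cos12.9° − 2·1.847 = 99.6; c'Δl = 0.37; W sinα = 23.7
Slice 4: Δl = 1.2/cos23.3° = 1.307 m; N'_4 = 61·cos23.3° − 23·1.307 = 26.0; c'Δl = 0.26; W sinα = 24.1
Slice 5: Δl = 3.0/cos39.4° = 3.882 m; N'_5 = 84·cos39.4° − 1·3.882 = 61.0; c'Δl = 0.78; W sinα = 53.3
Σc'Δl = 2.2 kN/m; ΣN' = 293.6 kN/m; ΣW sinα = 95.6 kN/m
Resisting = 2.2 + 293.6·tan33.4° = 2.2 + 193.6 = 195.8 kN/m
FS = 195.8 / 95.6 = 2.049

FS = 2.05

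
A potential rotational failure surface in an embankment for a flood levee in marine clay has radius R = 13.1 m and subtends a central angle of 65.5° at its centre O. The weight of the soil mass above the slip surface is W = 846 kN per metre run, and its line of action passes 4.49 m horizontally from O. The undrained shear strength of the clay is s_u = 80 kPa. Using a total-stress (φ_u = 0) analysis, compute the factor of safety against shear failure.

FS = 4.13

Taking moments about the centre O, the resisting moment is provided by the undrained shear strength acting along the arc:
Arc length L_a = R·θ = 13.1·(65.5°·π/180) = 13.1·1.1432 = 14.98 m
M_R = s_u·L_a·R = 80·14.98·13.1 = 15694.6 kN·m/m
M_D = W·d = 846·4.49 = 3798.5 kN·m/m
FS = M_R / M_D = 15694.6 / 3798.5 = 4.132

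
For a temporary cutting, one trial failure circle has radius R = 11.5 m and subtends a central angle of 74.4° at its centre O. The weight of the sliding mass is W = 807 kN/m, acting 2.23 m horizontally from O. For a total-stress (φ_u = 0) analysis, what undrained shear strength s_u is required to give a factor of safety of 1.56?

FS = s_u·L_a·R / (W·d), so s_u = FS·W·d / (L_a·R).
Arc length L_a = R·θ = 11.5·(74.4°·π/180) = 11.5·1.2985 = 14.93 m
s_u = 1.56·807·2.23 / (14.93·11.5) = 2807.4 / 171.73 = 16.35 kPa

s_u = 16.3 kPa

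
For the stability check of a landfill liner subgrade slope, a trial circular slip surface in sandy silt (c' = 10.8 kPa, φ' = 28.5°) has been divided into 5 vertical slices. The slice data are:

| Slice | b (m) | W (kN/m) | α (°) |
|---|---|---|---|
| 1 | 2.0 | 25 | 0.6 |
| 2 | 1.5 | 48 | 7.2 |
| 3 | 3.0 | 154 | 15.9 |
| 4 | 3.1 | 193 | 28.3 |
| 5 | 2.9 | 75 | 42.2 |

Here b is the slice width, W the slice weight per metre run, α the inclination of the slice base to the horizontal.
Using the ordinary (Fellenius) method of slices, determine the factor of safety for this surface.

Ordinary method of slices: FS = Σ[c'·Δl_i + (W_i cosα_i)·tanφ'] / Σ W_i sinα_i, with Δl_i = b_i / cosα_i.
Slice 1: Δl = 2.0/cos0.6° = 2.000 m; N'_1 = 25·cos0.6° = 25.0; c'Δl = 21.60; W sinα = 0.3
Slice 2: Δl = 1.5/cos7.2° = 1.512 m; N'_2 = 48·cos7.2° = 47.6; c'Δl = 16.33; W sinα = 6.0
Slice 3: Δl = 3.0/cos15.9° = 3.119 m; N'_3 = 154·cos15.9° = 148.1; c'Δl = 33.69; W sinα = 42.2
Slice 4: Δl = 3.1/cos28.3° = 3.521 m; N'_4 = 193·cos28.3° = 169.9; c'Δl = 38.02; W sinα = 91.5
Slice 5: Δl = 2.9/cos42.2° = 3.915 m; N'_5 = 75·cos42.2° = 55.6; c'Δl = 42.28; W sinα = 50.4
Σc'Δl = 151.9 kN/m; ΣN' = 446.2 kN/m; ΣW sinα = 190.3 kN/m
Resisting = 151.9 + 446.2·tan28.5° = 151.9 + 242.3 = 394.2 kN/m
FS = 394.2 / 190.3 = 2.071

FS = 2.07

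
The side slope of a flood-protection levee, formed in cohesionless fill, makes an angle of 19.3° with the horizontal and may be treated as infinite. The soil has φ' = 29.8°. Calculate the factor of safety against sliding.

For a dry cohesionless infinite slope the factor of safety is FS = tanφ' / tanβ.
FS = tan29.8° / tan19.3° = 0.5727 / 0.3502 = 1.635

FS = 1.64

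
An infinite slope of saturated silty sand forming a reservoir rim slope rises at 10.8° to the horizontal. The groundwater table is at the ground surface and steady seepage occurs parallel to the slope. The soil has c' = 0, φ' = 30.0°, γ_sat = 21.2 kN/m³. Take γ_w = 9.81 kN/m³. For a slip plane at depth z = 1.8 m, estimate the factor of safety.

FS = 1.63

With seepage parallel to the slope and the water table at the surface, the effective normal stress on the slip plane uses the buoyant unit weight γ' = γ_sat − γ_w while the driving shear stress uses γ_sat:
FS = [c' + γ' z cos²β tanφ'] / [γ_sat z sinβ cosβ]
(For c' = 0 this reduces to FS = (γ'/γ_sat)·tanφ'/tanβ.)
γ' = 21.2 − 9.81 = 11.39 kN/m³
Numerator = 0.0 + 11.39·1.8·cos²10.8°·tan30.0° = 0.0 + 11.39·1.8·0.9649·0.5774 = 11.421 kPa
Denominator = 21.2·1.8·sin10.8°·cos10.8° = 21.2·1.8·0.1874·0.9823 = 7.024 kPa
FS = 11.421 / 7.024 = 1.626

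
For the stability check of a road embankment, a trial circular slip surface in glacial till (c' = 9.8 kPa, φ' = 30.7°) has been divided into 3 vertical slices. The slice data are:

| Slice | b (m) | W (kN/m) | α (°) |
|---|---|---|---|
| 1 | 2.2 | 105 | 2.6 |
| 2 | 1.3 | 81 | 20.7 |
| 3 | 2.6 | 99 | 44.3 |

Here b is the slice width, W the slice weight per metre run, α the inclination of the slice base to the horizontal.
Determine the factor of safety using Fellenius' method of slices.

Ordinary method of slices: FS = Σ[c'·Δl_i + (W_i cosα_i)·tanφ'] / Σ W_i sinα_i, with Δl_i = b_i / cosα_i.
Slice 1: Δl = 2.2/cos2.6° = 2.202 m; N'_1 = 105·cos2.6° = 104.9; c'Δl = 21.58; W sinα = 4.8
Slice 2: Δl = 1.3/cos20.7° = 1.390 m; N'_2 = 81·cos20.7° = 75.8; c'Δl = 13.62; W sinα = 28.6
Slice 3: Δl = 2.6/cos44.3° = 3.633 m; N'_3 = 99·cos44.3° = 70.9; c'Δl = 35.60; W sinα = 69.1
Σc'Δl = 70.8 kN/m; ΣN' = 251.5 kN/m; ΣW sinα = 102.5 kN/m
Resisting = 70.8 + 251.5·tan30.7° = 70.8 + 149.3 = 220.1 kN/m
FS = 220.1 / 102.5 = 2.147

FS = 2.15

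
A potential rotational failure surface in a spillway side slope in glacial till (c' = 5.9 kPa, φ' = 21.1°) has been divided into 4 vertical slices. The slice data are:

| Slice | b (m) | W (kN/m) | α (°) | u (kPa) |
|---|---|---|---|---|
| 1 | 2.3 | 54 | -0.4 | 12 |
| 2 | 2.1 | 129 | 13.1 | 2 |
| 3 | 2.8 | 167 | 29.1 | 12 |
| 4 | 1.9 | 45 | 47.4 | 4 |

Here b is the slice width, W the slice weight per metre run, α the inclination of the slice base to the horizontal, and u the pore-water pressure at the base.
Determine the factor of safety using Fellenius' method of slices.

FS = 1.17

Ordinary method of slices: FS = Σ[c'·Δl_i + (W_i cosα_i − u_i·Δl_i)·tanφ'] / Σ W_i sinα_i, with Δl_i = b_i / cosα_i.
Slice 1: Δl = 2.3/cos(-0.4°) = 2.300 m; N'_1 = 54·cos(-0.4°) − 12·2.300 = 26.4; c'Δl = 13.57; W sinα = -0.4
Slice 2: Δl = 2.1/cos13.1° = 2.156 m; N'_2 = 129·cos13.1° − 2·2.156 = 121.3; c'Δl = 12.72; W sinα = 29.2
Slice 3: Δl = 2.8/cos29.1° = 3.204 m; N'_3 = 167·cos29.1° − 12·3.204 = 107.5; c'Δl = 18.91; W sinα = 81.2
Slice 4: Δl = 1.9/cos47.4° = 2.807 m; N'_4 = 45·cos47.4° − 4·2.807 = 19.2; c'Δl = 16.56; W sinα = 33.1
Σc'Δl = 61.8 kN/m; ΣN' = 274.4 kN/m; ΣW sinα = 143.2 kN/m
Resisting = 61.8 + 274.4·tan21.1° = 61.8 + 105.9 = 167.7 kN/m
FS = 167.7 / 143.2 = 1.171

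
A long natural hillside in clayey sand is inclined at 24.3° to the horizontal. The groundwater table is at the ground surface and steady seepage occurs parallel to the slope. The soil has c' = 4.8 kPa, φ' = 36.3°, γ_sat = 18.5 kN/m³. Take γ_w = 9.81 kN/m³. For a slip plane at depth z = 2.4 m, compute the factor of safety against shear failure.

FS = 1.05

With seepage parallel to the slope and the water table at the surface, the effective normal stress on the slip plane uses the buoyant unit weight γ' = γ_sat − γ_w while the driving shear stress uses γ_sat:
FS = [c' + γ' z cos²β tanφ'] / [γ_sat z sinβ cosβ]
γ' = 18.5 − 9.81 = 8.69 kN/m³
Numerator = 4.8 + 8.69·2.4·cos²24.3°·tan36.3° = 4.8 + 8.69·2.4·0.8307·0.7346 = 17.526 kPa
Denominator = 18.5·2.4·sin24.3°·cos24.3° = 18.5·2.4·0.4115·0.9114 = 16.652 kPa
FS = 17.526 / 16.652 = 1.052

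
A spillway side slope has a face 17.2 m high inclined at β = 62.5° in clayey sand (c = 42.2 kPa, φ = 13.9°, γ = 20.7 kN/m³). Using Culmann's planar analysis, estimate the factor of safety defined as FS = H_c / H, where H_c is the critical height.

H_c = (4c/γ) · sinβ cosφ / [1 − cos(β − φ)]
    = (4·42.2/20.7) · sin62.5°·cos13.9° / [1 − cos48.6°]
    = 8.155 · 0.8610 / 0.3387 = 20.73 m
FS = H_c / H = 20.73 / 17.2 = 1.205

FS = 1.21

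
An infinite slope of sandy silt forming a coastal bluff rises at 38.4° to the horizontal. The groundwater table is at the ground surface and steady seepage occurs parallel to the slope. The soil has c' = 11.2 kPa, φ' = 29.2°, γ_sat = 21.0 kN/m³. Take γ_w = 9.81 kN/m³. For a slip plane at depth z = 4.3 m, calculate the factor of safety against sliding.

With seepage parallel to the slope and the water table at the surface, the effective normal stress on the slip plane uses the buoyant unit weight γ' = γ_sat − γ_w while the driving shear stress uses γ_sat:
FS = [c' + γ' z cos²β tanφ'] / [γ_sat z sinβ cosβ]
γ' = 21.0 − 9.81 = 11.19 kN/m³
Numerator = 11.2 + 11.19·4.3·cos²38.4°·tan29.2° = 11.2 + 11.19·4.3·0.6142·0.5589 = 27.716 kPa
Denominator = 21.0·4.3·sin38.4°·cos38.4° = 21.0·4.3·0.6211·0.7837 = 43.957 kPa
FS = 27.716 / 43.957 = 0.631

FS = 0.63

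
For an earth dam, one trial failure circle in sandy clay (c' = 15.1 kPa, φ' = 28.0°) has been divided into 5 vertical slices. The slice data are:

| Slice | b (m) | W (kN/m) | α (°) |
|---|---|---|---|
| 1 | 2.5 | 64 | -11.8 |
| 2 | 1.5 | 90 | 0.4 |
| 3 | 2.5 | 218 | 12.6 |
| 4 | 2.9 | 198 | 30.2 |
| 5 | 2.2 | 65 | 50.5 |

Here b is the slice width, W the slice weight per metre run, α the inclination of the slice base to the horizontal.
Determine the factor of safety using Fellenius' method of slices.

Ordinary method of slices: FS = Σ[c'·Δl_i + (W_i cosα_i)·tanφ'] / Σ W_i sinα_i, with Δl_i = b_i / cosα_i.
Slice 1: Δl = 2.5/cos(-11.8°) = 2.554 m; N'_1 = 64·cos(-11.8°) = 62.6; c'Δl = 38.56; W sinα = -13.1
Slice 2: Δl = 1.5/cos0.4° = 1.500 m; N'_2 = 90·cos0.4° = 90.0; c'Δl = 22.65; W sinα = 0.6
Slice 3: Δl = 2.5/cos12.6° = 2.562 m; N'_3 = 218·cos12.6° = 212.7; c'Δl = 38.68; W sinα = 47.6
Slice 4: Δl = 2.9/cos30.2° = 3.355 m; N'_4 = 198·cos30.2° = 171.1; c'Δl = 50.67; W sinα = 99.6
Slice 5: Δl = 2.2/cos50.5° = 3.459 m; N'_5 = 65·cos50.5° = 41.3; c'Δl = 52.23; W sinα = 50.2
Σc'Δl = 202.8 kN/m; ΣN' = 577.9 kN/m; ΣW sinα = 184.8 kN/m
Resisting = 202.8 + 577.9·tan28.0° = 202.8 + 307.3 = 510.0 kN/m
FS = 510.0 / 184.8 = 2.759

FS = 2.76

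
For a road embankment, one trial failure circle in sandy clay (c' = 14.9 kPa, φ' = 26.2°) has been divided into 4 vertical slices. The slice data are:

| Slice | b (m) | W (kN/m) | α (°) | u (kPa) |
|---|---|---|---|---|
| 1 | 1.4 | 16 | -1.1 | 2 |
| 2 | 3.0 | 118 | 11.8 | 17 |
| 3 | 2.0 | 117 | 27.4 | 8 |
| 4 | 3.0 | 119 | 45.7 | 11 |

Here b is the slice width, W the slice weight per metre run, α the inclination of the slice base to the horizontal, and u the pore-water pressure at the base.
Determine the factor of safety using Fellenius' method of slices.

Ordinary method of slices: FS = Σ[c'·Δl_i + (W_i cosα_i − u_i·Δl_i)·tanφ'] / Σ W_i sinα_i, with Δl_i = b_i / cosα_i.
Slice 1: Δl = 1.4/cos(-1.1°) = 1.400 m; N'_1 = 16·cos(-1.1°) − 2·1.400 = 13.2; c'Δl = 20.86; W sinα = -0.3
Slice 2: Δl = 3.0/cos11.8° = 3.065 m; N'_2 = 118·cos11.8° − 17·3.065 = 63.4; c'Δl = 45.67; W sinα = 24.1
Slice 3: Δl = 2.0/cos27.4° = 2.253 m; N'_3 = 117·cos27.4° − 8·2.253 = 85.9; c'Δl = 33.57; W sinα = 53.8
Slice 4: Δl = 3.0/cos45.7° = 4.295 m; N'_4 = 119·cos45.7° − 11·4.295 = 35.9; c'Δl = 64.00; W sinα = 85.2
Σc'Δl = 164.1 kN/m; ΣN' = 198.3 kN/m; ΣW sinα = 162.8 kN/m
Resisting = 164.1 + 198.3·tan26.2° = 164.1 + 97.6 = 261.7 kN/m
FS = 261.7 / 162.8 = 1.607

FS = 1.61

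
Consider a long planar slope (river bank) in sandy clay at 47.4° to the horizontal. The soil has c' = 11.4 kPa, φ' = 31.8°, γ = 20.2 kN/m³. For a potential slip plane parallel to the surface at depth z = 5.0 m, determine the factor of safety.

For an infinite slope with a slip plane parallel to the surface (no pore pressure): FS = [c' + γz cos²β tanφ'] / [γz sinβ cosβ].
γz = 20.2·5.0 = 101.00 kN/m²
Numerator = 11.4 + 101.00·cos²47.4°·tan31.8° = 11.4 + 101.00·0.4582·0.6200 = 40.091 kPa
Denominator = 101.00·sin47.4°·cos47.4° = 101.00·0.7361·0.6769 = 50.323 kPa
FS = 40.091 / 50.323 = 0.797

FS = 0.80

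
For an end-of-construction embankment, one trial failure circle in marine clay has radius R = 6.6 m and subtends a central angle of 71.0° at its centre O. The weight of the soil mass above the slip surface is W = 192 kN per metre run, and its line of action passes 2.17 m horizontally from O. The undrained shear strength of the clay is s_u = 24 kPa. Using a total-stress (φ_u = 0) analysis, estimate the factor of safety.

Taking moments about the centre O, the resisting moment is provided by the undrained shear strength acting along the arc:
Arc length L_a = R·θ = 6.6·(71.0°·π/180) = 6.6·1.2392 = 8.18 m
M_R = s_u·L_a·R = 24·8.18·6.6 = 1295.5 kN·m/m
M_D = W·d = 192·2.17 = 416.6 kN·m/m
FS = M_R / M_D = 1295.5 / 416.6 = 3.109

FS = 3.11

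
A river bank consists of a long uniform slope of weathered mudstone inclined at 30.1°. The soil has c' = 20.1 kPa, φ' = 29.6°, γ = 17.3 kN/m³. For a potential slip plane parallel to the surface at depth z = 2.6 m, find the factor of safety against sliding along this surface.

FS = 2.01

For an infinite slope with a slip plane parallel to the surface (no pore pressure): FS = [c' + γz cos²β tanφ'] / [γz sinβ cosβ].
γz = 17.3·2.6 = 44.98 kN/m²
Numerator = 20.1 + 44.98·cos²30.1°·tan29.6° = 20.1 + 44.98·0.7485·0.5681 = 39.225 kPa
Denominator = 44.98·sin30.1°·cos30.1° = 44.98·0.5015·0.8652 = 19.516 kPa
FS = 39.225 / 19.516 = 2.010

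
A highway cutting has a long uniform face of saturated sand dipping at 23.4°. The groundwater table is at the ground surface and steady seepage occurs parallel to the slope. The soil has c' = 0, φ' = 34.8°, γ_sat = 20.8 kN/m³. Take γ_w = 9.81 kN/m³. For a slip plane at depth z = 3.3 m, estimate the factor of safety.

FS = 0.85

With seepage parallel to the slope and the water table at the surface, the effective normal stress on the slip plane uses the buoyant unit weight γ' = γ_sat − γ_w while the driving shear stress uses γ_sat:
FS = [c' + γ' z cos²β tanφ'] / [γ_sat z sinβ cosβ]
(For c' = 0 this reduces to FS = (γ'/γ_sat)·tanφ'/tanβ.)
γ' = 20.8 − 9.81 = 10.99 kN/m³
Numerator = 0.0 + 10.99·3.3·cos²23.4°·tan34.8° = 0.0 + 10.99·3.3·0.8423·0.6950 = 21.231 kPa
Denominator = 20.8·3.3·sin23.4°·cos23.4° = 20.8·3.3·0.3971·0.9178 = 25.018 kPa
FS = 21.231 / 25.018 = 0.849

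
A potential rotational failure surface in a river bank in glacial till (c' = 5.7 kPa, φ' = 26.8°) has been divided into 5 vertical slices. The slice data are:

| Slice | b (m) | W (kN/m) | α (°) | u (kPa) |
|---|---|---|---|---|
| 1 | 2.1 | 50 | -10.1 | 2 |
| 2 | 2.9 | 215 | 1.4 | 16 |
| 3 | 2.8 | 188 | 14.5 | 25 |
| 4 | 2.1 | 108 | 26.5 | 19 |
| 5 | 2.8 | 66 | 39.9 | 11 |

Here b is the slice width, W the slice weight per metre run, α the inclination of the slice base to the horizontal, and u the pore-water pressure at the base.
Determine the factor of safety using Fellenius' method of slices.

Ordinary method of slices: FS = Σ[c'·Δl_i + (W_i cosα_i − u_i·Δl_i)·tanφ'] / Σ W_i sinα_i, with Δl_i = b_i / cosα_i.
Slice 1: Δl = 2.1/cos(-10.1°) = 2.133 m; N'_1 = 50·cos(-10.1°) − 2·2.133 = 45.0; c'Δl = 12.16; W sinα = -8.8
Slice 2: Δl = 2.9/cos1.4° = 2.901 m; N'_2 = 215·cos1.4° − 16·2.901 = 168.5; c'Δl = 16.53; W sinα = 5.3
Slice 3: Δl = 2.8/cos14.5° = 2.892 m; N'_3 = 188·cos14.5° − 25·2.892 = 109.7; c'Δl = 16.49; W sinα = 47.1
Slice 4: Δl = 2.1/cos26.5° = 2.347 m; N'_4 = 108·cos26.5° − 19·2.347 = 52.1; c'Δl = 13.38; W sinα = 48.2
Slice 5: Δl = 2.8/cos39.9° = 3.650 m; N'_5 = 66·cos39.9° − 11·3.650 = 10.5; c'Δl = 20.80; W sinα = 42.3
Σc'Δl = 79.4 kN/m; ΣN' = 385.7 kN/m; ΣW sinα = 134.1 kN/m
Resisting = 79.4 + 385.7·tan26.8° = 79.4 + 194.9 = 274.2 kN/m
FS = 274.2 / 134.1 = 2.045

FS = 2.05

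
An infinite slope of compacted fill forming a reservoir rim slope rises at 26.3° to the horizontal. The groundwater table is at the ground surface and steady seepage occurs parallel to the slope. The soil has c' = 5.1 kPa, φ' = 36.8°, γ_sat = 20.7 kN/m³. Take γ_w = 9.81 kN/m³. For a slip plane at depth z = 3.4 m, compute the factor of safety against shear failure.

FS = 0.98

With seepage parallel to the slope and the water table at the surface, the effective normal stress on the slip plane uses the buoyant unit weight γ' = γ_sat − γ_w while the driving shear stress uses γ_sat:
FS = [c' + γ' z cos²β tanφ'] / [γ_sat z sinβ cosβ]
γ' = 20.7 − 9.81 = 10.89 kN/m³
Numerator = 5.1 + 10.89·3.4·cos²26.3°·tan36.8° = 5.1 + 10.89·3.4·0.8037·0.7481 = 27.361 kPa
Denominator = 20.7·3.4·sin26.3°·cos26.3° = 20.7·3.4·0.4431·0.8965 = 27.955 kPa
FS = 27.361 / 27.955 = 0.979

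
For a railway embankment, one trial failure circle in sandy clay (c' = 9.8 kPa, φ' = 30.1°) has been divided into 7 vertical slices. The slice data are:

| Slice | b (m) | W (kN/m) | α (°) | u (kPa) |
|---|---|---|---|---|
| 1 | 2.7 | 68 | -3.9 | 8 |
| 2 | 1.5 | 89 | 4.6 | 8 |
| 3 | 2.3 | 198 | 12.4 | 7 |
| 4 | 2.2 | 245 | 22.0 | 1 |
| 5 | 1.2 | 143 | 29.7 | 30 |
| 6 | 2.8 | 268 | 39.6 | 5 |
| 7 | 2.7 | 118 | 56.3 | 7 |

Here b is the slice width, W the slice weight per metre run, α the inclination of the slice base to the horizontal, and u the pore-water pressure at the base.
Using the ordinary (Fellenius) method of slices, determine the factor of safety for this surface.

FS = 1.39

Ordinary method of slices: FS = Σ[c'·Δl_i + (W_i cosα_i − u_i·Δl_i)·tanφ'] / Σ W_i sinα_i, with Δl_i = b_i / cosα_i.
Slice 1: Δl = 2.7/cos(-3.9°) = 2.706 m; N'_1 = 68·cos(-3.9°) − 8·2.706 = 46.2; c'Δl = 26.52; W sinα = -4.6
Slice 2: Δl = 1.5/cos4.6° = 1.505 m; N'_2 = 89·cos4.6° − 8·1.505 = 76.7; c'Δl = 14.75; W sinα = 7.1
Slice 3: Δl = 2.3/cos12.4° = 2.355 m; N'_3 = 198·cos12.4° − 7·2.355 = 176.9; c'Δl = 23.08; W sinα = 42.5
Slice 4: Δl = 2.2/cos22.0° = 2.373 m; N'_4 = 245·cos22.0° − 1·2.373 = 224.8; c'Δl = 23.25; W sinα = 91.8
Slice 5: Δl = 1.2/cos29.7° = 1.381 m; N'_5 = 143·cos29.7° − 30·1.381 = 82.8; c'Δl = 13.54; W sinα = 70.9
Slice 6: Δl = 2.8/cos39.6° = 3.634 m; N'_6 = 268·cos39.6° − 5·3.634 = 188.3; c'Δl = 35.61; W sinα = 170.8
Slice 7: Δl = 2.7/cos56.3° = 4.866 m; N'_7 = 118·cos56.3° − 7·4.866 = 31.4; c'Δl = 47.69; W sinα = 98.2
Σc'Δl = 184.4 kN/m; ΣN' = 827.1 kN/m; ΣW sinα = 476.7 kN/m
Resisting = 184.4 + 827.1·tan30.1° = 184.4 + 479.4 = 663.9 kN/m
FS = 663.9 / 476.7 = 1.393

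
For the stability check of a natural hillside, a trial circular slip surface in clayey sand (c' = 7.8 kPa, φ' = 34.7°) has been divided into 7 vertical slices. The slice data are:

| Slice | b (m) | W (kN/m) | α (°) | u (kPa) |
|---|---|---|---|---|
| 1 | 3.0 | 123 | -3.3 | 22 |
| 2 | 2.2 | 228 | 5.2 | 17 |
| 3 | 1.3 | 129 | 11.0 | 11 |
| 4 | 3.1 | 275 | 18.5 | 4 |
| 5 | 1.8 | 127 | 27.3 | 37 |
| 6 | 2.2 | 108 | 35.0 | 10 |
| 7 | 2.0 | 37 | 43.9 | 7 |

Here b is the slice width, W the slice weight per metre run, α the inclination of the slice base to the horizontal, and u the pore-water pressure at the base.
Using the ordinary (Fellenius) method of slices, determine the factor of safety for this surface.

Ordinary method of slices: FS = Σ[c'·Δl_i + (W_i cosα_i − u_i·Δl_i)·tanφ'] / Σ W_i sinα_i, with Δl_i = b_i / cosα_i.
Slice 1: Δl = 3.0/cos(-3.3°) = 3.005 m; N'_1 = 123·cos(-3.3°) − 22·3.005 = 56.7; c'Δl = 23.44; W sinα = -7.1
Slice 2: Δl = 2.2/cos5.2° = 2.209 m; N'_2 = 228·cos5.2° − 17·2.209 = 189.5; c'Δl = 17.23; W sinα = 20.7
Slice 3: Δl = 1.3/cos11.0° = 1.324 m; N'_3 = 129·cos11.0° − 11·1.324 = 112.1; c'Δl = 10.33; W sinα = 24.6
Slice 4: Δl = 3.1/cos18.5° = 3.269 m; N'_4 = 275·cos18.5° − 4·3.269 = 247.7; c'Δl = 25.50; W sinα = 87.3
Slice 5: Δl = 1.8/cos27.3° = 2.026 m; N'_5 = 127·cos27.3° − 37·2.026 = 37.9; c'Δl = 15.80; W sinα = 58.2
Slice 6: Δl = 2.2/cos35.0° = 2.686 m; N'_6 = 108·cos35.0° − 10·2.686 = 61.6; c'Δl = 20.95; W sinα = 61.9
Slice 7: Δl = 2.0/cos43.9° = 2.776 m; N'_7 = 37·cos43.9° − 7·2.776 = 7.2; c'Δl = 21.65; W sinα = 25.7
Σc'Δl = 134.9 kN/m; ΣN' = 712.7 kN/m; ΣW sinα = 271.3 kN/m
Resisting = 134.9 + 712.7·tan34.7° = 134.9 + 493.5 = 628.4 kN/m
FS = 628.4 / 271.3 = 2.316

FS = 2.32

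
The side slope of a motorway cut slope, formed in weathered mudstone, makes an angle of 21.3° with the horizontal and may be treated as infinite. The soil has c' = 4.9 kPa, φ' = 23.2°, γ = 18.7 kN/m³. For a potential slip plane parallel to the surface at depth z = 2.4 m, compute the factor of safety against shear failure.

For an infinite slope with a slip plane parallel to the surface (no pore pressure): FS = [c' + γz cos²β tanφ'] / [γz sinβ cosβ].
γz = 18.7·2.4 = 44.88 kN/m²
Numerator = 4.9 + 44.88·cos²21.3°·tan23.2° = 4.9 + 44.88·0.8680·0.4286 = 21.597 kPa
Denominator = 44.88·sin21.3°·cos21.3° = 44.88·0.3633·0.9317 = 15.189 kPa
FS = 21.597 / 15.189 = 1.422

FS = 1.42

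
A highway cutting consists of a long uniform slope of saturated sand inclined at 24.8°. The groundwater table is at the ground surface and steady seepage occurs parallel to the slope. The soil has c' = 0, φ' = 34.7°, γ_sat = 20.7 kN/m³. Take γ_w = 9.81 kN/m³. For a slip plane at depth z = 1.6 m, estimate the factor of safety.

FS = 0.79

With seepage parallel to the slope and the water table at the surface, the effective normal stress on the slip plane uses the buoyant unit weight γ' = γ_sat − γ_w while the driving shear stress uses γ_sat:
FS = [c' + γ' z cos²β tanφ'] / [γ_sat z sinβ cosβ]
(For c' = 0 this reduces to FS = (γ'/γ_sat)·tanφ'/tanβ.)
γ' = 20.7 − 9.81 = 10.89 kN/m³
Numerator = 0.0 + 10.89·1.6·cos²24.8°·tan34.7° = 0.0 + 10.89·1.6·0.8241·0.6924 = 9.942 kPa
Denominator = 20.7·1.6·sin24.8°·cos24.8° = 20.7·1.6·0.4195·0.9078 = 12.611 kPa
FS = 9.942 / 12.611 = 0.788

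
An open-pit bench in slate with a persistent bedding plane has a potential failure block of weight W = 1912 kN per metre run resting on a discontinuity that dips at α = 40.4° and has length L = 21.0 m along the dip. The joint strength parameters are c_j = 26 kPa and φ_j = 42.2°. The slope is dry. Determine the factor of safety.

FS = 1.51

Resolving the block weight along and normal to the plane and applying the Mohr–Coulomb strength on the joint:
N' = W cosα = 1912·cos40.4° = 1456.1 kN/m
Driving force T = W sinα = 1912·sin40.4° = 1239.2 kN/m
Resisting force R = c_j·L + N'·tanφ_j = 26·21.0 + 1456.1·tan42.2° = 546.0 + 1320.3 = 1866.3 kN/m
FS = R / T = 1866.3 / 1239.2 = 1.506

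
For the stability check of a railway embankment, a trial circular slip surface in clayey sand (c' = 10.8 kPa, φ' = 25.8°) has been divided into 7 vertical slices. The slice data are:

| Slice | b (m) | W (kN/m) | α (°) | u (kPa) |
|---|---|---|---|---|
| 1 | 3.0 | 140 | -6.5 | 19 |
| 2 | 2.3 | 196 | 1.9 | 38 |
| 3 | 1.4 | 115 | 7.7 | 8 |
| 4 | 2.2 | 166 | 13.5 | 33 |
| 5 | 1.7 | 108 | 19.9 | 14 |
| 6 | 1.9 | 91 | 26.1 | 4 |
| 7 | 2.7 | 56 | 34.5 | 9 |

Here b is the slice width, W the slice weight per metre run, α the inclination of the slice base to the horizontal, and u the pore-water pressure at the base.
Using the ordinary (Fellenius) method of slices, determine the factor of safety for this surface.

FS = 2.86

Ordinary method of slices: FS = Σ[c'·Δl_i + (W_i cosα_i − u_i·Δl_i)·tanφ'] / Σ W_i sinα_i, with Δl_i = b_i / cosα_i.
Slice 1: Δl = 3.0/cos(-6.5°) = 3.019 m; N'_1 = 140·cos(-6.5°) − 19·3.019 = 81.7; c'Δl = 32.61; W sinα = -15.8
Slice 2: Δl = 2.3/cos1.9° = 2.301 m; N'_2 = 196·cos1.9° − 38·2.301 = 108.4; c'Δl = 24.85; W sinα = 6.5
Slice 3: Δl = 1.4/cos7.7° = 1.413 m; N'_3 = 115·cos7.7° − 8·1.413 = 102.7; c'Δl = 15.26; W sinα = 15.4
Slice 4: Δl = 2.2/cos13.5° = 2.263 m; N'_4 = 166·cos13.5° − 33·2.263 = 86.8; c'Δl = 24.44; W sinα = 38.8
Slice 5: Δl = 1.7/cos19.9° = 1.808 m; N'_5 = 108·cos19.9° − 14·1.808 = 76.2; c'Δl = 19.53; W sinα = 36.8
Slice 6: Δl = 1.9/cos26.1° = 2.116 m; N'_6 = 91·cos26.1° − 4·2.116 = 73.3; c'Δl = 22.85; W sinα = 40.0
Slice 7: Δl = 2.7/cos34.5° = 3.276 m; N'_7 = 56·cos34.5° − 9·3.276 = 16.7; c'Δl = 35.38; W sinα = 31.7
Σc'Δl = 174.9 kN/m; ΣN' = 545.7 kN/m; ΣW sinα = 153.3 kN/m
Resisting = 174.9 + 545.7·tan25.8° = 174.9 + 263.8 = 438.7 kN/m
FS = 438.7 / 153.3 = 2.862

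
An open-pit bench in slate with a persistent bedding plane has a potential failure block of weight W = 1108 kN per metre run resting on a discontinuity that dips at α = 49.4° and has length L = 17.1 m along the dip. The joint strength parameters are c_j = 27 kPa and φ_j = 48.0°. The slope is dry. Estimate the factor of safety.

Resolving the block weight along and normal to the plane and applying the Mohr–Coulomb strength on the joint:
N' = W cosα = 1108·cos49.4° = 721.1 kN/m
Driving force T = W sinα = 1108·sin49.4° = 841.3 kN/m
Resisting force R = c_j·L + N'·tanφ_j = 27·17.1 + 721.1·tan48.0° = 461.7 + 800.8 = 1262.5 kN/m
FS = R / T = 1262.5 / 841.3 = 1.501

FS = 1.50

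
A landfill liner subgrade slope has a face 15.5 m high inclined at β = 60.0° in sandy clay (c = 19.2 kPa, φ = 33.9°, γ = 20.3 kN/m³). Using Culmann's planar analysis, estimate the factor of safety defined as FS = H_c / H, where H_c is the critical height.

FS = 1.72

H_c = (4c/γ) · sinβ cosφ / [1 − cos(β − φ)]
    = (4·19.2/20.3) · sin60.0°·cos33.9° / [1 − cos26.1°]
    = 3.783 · 0.7188 / 0.1020 = 26.67 m
FS = H_c / H = 26.67 / 15.5 = 1.721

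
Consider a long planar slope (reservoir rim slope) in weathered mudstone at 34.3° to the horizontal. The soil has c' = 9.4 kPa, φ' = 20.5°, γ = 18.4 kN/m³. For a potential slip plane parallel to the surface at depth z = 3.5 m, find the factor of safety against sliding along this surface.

For an infinite slope with a slip plane parallel to the surface (no pore pressure): FS = [c' + γz cos²β tanφ'] / [γz sinβ cosβ].
γz = 18.4·3.5 = 64.40 kN/m²
Numerator = 9.4 + 64.40·cos²34.3°·tan20.5° = 9.4 + 64.40·0.6824·0.3739 = 25.832 kPa
Denominator = 64.40·sin34.3°·cos34.3° = 64.40·0.5635·0.8261 = 29.980 kPa
FS = 25.832 / 29.980 = 0.862

FS = 0.86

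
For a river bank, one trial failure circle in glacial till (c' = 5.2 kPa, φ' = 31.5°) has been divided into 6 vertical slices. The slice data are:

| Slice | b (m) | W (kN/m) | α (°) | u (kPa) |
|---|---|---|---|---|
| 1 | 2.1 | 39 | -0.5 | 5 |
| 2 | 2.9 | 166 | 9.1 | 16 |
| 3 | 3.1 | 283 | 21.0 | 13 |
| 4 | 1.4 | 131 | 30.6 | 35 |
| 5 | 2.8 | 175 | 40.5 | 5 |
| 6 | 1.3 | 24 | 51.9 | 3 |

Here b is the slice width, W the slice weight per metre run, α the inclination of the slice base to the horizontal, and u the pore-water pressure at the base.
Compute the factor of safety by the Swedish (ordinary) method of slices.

FS = 1.27

Ordinary method of slices: FS = Σ[c'·Δl_i + (W_i cosα_i − u_i·Δl_i)·tanφ'] / Σ W_i sinα_i, with Δl_i = b_i / cosα_i.
Slice 1: Δl = 2.1/cos(-0.5°) = 2.100 m; N'_1 = 39·cos(-0.5°) − 5·2.100 = 28.5; c'Δl = 10.92; W sinα = -0.3
Slice 2: Δl = 2.9/cos9.1° = 2.937 m; N'_2 = 166·cos9.1° − 16·2.937 = 116.9; c'Δl = 15.27; W sinα = 26.3
Slice 3: Δl = 3.1/cos21.0° = 3.321 m; N'_3 = 283·cos21.0° − 13·3.321 = 221.0; c'Δl = 17.27; W sinα = 101.4
Slice 4: Δl = 1.4/cos30.6° = 1.627 m; N'_4 = 131·cos30.6° − 35·1.627 = 55.8; c'Δl = 8.46; W sinα = 66.7
Slice 5: Δl = 2.8/cos40.5° = 3.682 m; N'_5 = 175·cos40.5° − 5·3.682 = 114.7; c'Δl = 19.15; W sinα = 113.7
Slice 6: Δl = 1.3/cos51.9° = 2.107 m; N'_6 = 24·cos51.9° − 3·2.107 = 8.5; c'Δl = 10.96; W sinα = 18.9
Σc'Δl = 82.0 kN/m; ΣN' = 545.4 kN/m; ΣW sinα = 326.6 kN/m
Resisting = 82.0 + 545.4·tan31.5° = 82.0 + 334.2 = 416.3 kN/m
FS = 416.3 / 326.6 = 1.275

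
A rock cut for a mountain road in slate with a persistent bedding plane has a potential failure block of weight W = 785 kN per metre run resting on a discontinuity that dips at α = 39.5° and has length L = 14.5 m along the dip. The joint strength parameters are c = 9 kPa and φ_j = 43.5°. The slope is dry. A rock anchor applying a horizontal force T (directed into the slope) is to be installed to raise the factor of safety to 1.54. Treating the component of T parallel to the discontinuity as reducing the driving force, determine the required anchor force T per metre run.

T = 36 kN/m

Resolving forces along and normal to the sliding plane, with the horizontal anchor force T adding T·sinα to the effective normal force and T·cosα acting up the plane against the driving force:
FS = [cL + (W cosα + T sinα) tanφ_j] / [W sinα − T cosα]
Without the anchor: N' = 605.7 kN/m, driving T_d = 499.3 kN/m, resisting R = 9·14.5 + 605.7·tan43.5° = 705.3 kN/m, FS = 1.41.
Setting FS = 1.54 and solving for T:
1.54·(499.3 − T cos39.5°) = 705.3 + T sin39.5°·tan43.5°
T·(sin39.5°·tan43.5° + 1.54·cos39.5°) = 1.54·499.3 − 705.3
T·(0.6361·0.9490 + 1.54·0.7716) = 769.0 − 705.3 = 63.6
T·1.7919 = 63.6
T = 35.5 kN/m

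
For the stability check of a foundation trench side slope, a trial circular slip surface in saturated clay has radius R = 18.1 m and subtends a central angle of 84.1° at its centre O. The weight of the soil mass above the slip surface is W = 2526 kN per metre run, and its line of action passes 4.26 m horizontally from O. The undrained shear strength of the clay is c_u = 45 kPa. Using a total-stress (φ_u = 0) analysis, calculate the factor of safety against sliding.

FS = 2.01

Taking moments about the centre O, the resisting moment is provided by the undrained shear strength acting along the arc:
Arc length L_a = R·θ = 18.1·(84.1°·π/180) = 18.1·1.4678 = 26.57 m
M_R = c_u·L_a·R = 45·26.57·18.1 = 21639.3 kN·m/m
M_D = W·d = 2526·4.26 = 10760.8 kN·m/m
FS = M_R / M_D = 21639.3 / 10760.8 = 2.011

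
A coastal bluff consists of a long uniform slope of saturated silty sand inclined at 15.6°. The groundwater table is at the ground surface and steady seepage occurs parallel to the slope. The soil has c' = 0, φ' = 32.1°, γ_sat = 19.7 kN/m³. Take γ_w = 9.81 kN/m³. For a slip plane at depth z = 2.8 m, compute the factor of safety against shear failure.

With seepage parallel to the slope and the water table at the surface, the effective normal stress on the slip plane uses the buoyant unit weight γ' = γ_sat − γ_w while the driving shear stress uses γ_sat:
FS = [c' + γ' z cos²β tanφ'] / [γ_sat z sinβ cosβ]
(For c' = 0 this reduces to FS = (γ'/γ_sat)·tanφ'/tanβ.)
γ' = 19.7 − 9.81 = 9.89 kN/m³
Numerator = 0.0 + 9.89·2.8·cos²15.6°·tan32.1° = 0.0 + 9.89·2.8·0.9277·0.6273 = 16.115 kPa
Denominator = 19.7·2.8·sin15.6°·cos15.6° = 19.7·2.8·0.2689·0.9632 = 14.287 kPa
FS = 16.115 / 14.287 = 1.128

FS = 1.13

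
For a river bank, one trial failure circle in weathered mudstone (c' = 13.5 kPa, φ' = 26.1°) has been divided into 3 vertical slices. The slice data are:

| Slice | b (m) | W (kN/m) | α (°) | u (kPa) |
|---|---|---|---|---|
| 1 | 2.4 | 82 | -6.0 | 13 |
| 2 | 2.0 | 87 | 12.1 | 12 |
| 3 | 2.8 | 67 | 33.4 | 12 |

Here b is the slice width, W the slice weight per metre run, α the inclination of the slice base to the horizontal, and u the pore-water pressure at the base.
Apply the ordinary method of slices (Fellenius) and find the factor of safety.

Ordinary method of slices: FS = Σ[c'·Δl_i + (W_i cosα_i − u_i·Δl_i)·tanφ'] / Σ W_i sinα_i, with Δl_i = b_i / cosα_i.
Slice 1: Δl = 2.4/cos(-6.0°) = 2.413 m; N'_1 = 82·cos(-6.0°) − 13·2.413 = 50.2; c'Δl = 32.58; W sinα = -8.6
Slice 2: Δl = 2.0/cos12.1° = 2.045 m; N'_2 = 87·cos12.1° − 12·2.045 = 60.5; c'Δl = 27.61; W sinα = 18.2
Slice 3: Δl = 2.8/cos33.4° = 3.354 m; N'_3 = 67·cos33.4° − 12·3.354 = 15.7; c'Δl = 45.28; W sinα = 36.9
Σc'Δl = 105.5 kN/m; ΣN' = 126.4 kN/m; ΣW sinα = 46.5 kN/m
Resisting = 105.5 + 126.4·tan26.1° = 105.5 + 61.9 = 167.4 kN/m
FS = 167.4 / 46.5 = 3.596

FS = 3.60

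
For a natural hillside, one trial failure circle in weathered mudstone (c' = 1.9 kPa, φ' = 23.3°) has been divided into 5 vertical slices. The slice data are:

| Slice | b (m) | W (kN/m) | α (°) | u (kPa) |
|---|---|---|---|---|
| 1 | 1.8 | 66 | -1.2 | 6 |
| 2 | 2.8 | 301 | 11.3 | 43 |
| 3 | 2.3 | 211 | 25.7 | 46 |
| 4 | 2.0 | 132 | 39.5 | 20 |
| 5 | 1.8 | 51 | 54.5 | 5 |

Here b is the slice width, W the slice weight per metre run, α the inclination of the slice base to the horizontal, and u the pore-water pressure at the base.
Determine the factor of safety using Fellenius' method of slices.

FS = 0.66

Ordinary method of slices: FS = Σ[c'·Δl_i + (W_i cosα_i − u_i·Δl_i)·tanφ'] / Σ W_i sinα_i, with Δl_i = b_i / cosα_i.
Slice 1: Δl = 1.8/cos(-1.2°) = 1.800 m; N'_1 = 66·cos(-1.2°) − 6·1.800 = 55.2; c'Δl = 3.42; W sinα = -1.4
Slice 2: Δl = 2.8/cos11.3° = 2.855 m; N'_2 = 301·cos11.3° − 43·2.855 = 172.4; c'Δl = 5.43; W sinα = 59.0
Slice 3: Δl = 2.3/cos25.7° = 2.553 m; N'_3 = 211·cos25.7° − 46·2.553 = 72.7; c'Δl = 4.85; W sinα = 91.5
Slice 4: Δl = 2.0/cos39.5° = 2.592 m; N'_4 = 132·cos39.5° − 20·2.592 = 50.0; c'Δl = 4.92; W sinα = 84.0
Slice 5: Δl = 1.8/cos54.5° = 3.100 m; N'_5 = 51·cos54.5° − 5·3.100 = 14.1; c'Δl = 5.89; W sinα = 41.5
Σc'Δl = 24.5 kN/m; ΣN' = 364.4 kN/m; ΣW sinα = 274.6 kN/m
Resisting = 24.5 + 364.4·tan23.3° = 24.5 + 156.9 = 181.5 kN/m
FS = 181.5 / 274.6 = 0.661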